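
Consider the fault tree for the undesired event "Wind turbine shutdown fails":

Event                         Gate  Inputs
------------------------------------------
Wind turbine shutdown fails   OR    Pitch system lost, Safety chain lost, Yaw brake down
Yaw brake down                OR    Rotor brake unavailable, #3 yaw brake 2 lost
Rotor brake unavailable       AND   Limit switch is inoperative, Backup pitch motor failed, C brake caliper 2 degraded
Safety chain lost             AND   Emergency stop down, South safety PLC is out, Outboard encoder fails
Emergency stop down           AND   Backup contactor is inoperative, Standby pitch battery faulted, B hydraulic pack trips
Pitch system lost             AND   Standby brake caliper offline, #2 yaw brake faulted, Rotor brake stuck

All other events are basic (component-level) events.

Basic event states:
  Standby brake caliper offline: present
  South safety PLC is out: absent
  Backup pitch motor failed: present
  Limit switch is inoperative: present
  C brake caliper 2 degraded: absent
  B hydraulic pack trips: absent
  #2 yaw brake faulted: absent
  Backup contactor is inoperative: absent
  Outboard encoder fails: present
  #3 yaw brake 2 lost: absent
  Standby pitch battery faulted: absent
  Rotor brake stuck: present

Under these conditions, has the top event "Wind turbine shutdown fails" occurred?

No

Pitch system lost [AND]: Standby brake caliper offline=occurs, #2 yaw brake faulted=not, Rotor brake stuck=occurs → not all inputs occur → does not occur.
Emergency stop down [AND]: Backup contactor is inoperative=not, Standby pitch battery faulted=not, B hydraulic pack trips=not → not all inputs occur → does not occur.
Safety chain lost [AND]: Emergency stop down=not, South safety PLC is out=not, Outboard encoder fails=occurs → not all inputs occur → does not occur.
Rotor brake unavailable [AND]: Limit switch is inoperative=occurs, Backup pitch motor failed=occurs, C brake caliper 2 degraded=not → not all inputs occur → does not occur.
Yaw brake down [OR]: Rotor brake unavailable=not, #3 yaw brake 2 lost=not → no input occurs → does not occur.
Wind turbine shutdown fails [OR]: Pitch system lost=not, Safety chain lost=not, Yaw brake down=not → no input occurs → does not occur.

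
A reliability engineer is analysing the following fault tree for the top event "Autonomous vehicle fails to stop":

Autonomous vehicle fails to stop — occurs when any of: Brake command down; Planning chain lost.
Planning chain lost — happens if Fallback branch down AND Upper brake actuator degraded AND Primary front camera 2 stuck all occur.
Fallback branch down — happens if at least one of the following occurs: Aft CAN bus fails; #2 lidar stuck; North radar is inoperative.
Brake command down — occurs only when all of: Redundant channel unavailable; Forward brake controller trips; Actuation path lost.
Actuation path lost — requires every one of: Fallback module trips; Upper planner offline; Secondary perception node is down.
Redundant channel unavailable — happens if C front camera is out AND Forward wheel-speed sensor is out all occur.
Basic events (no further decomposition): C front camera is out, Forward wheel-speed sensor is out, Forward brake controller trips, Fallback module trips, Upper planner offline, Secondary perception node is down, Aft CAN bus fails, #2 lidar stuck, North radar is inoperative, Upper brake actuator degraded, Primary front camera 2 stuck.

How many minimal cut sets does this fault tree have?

Redundant channel unavailable [AND]: one cut set from each child combined → 1 × 1 = 1 cut set(s).
Actuation path lost [AND]: one cut set from each child combined → 1 × 1 × 1 = 1 cut set(s).
Brake command down [AND]: one cut set from each child combined → 1 × 1 × 1 = 1 cut set(s).
Fallback branch down [OR]: union of children's cut sets → 3 cut set(s).
Planning chain lost [AND]: one cut set from each child combined → 3 × 1 × 1 = 3 cut set(s).
Autonomous vehicle fails to stop [OR]: union of children's cut sets → 4 cut set(s).
Minimal cut sets: {C front camera is out, Fallback module trips, Forward brake controller trips, Forward wheel-speed sensor is out, Secondary perception node is down, Upper planner offline}; {Aft CAN bus fails, Primary front camera 2 stuck, Upper brake actuator degraded}; {#2 lidar stuck, Primary front camera 2 stuck, Upper brake actuator degraded}; {North radar is inoperative, Primary front camera 2 stuck, Upper brake actuator degraded}.

4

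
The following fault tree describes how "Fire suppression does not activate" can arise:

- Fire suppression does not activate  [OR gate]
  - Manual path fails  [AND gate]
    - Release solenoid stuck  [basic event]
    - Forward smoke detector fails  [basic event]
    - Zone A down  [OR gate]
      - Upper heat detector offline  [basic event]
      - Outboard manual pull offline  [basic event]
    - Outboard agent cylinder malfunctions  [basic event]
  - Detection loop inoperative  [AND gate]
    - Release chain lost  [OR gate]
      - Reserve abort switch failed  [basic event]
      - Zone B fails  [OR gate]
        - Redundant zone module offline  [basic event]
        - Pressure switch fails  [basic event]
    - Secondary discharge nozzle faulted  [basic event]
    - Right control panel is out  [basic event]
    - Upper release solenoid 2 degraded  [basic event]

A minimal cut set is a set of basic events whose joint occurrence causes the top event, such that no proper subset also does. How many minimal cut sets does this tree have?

5

Zone A down [OR]: union of children's cut sets → 2 cut set(s).
Manual path fails [AND]: one cut set from each child combined → 1 × 1 × 2 × 1 = 2 cut set(s).
Zone B fails [OR]: union of children's cut sets → 2 cut set(s).
Release chain lost [OR]: union of children's cut sets → 3 cut set(s).
Detection loop inoperative [AND]: one cut set from each child combined → 3 × 1 × 1 × 1 = 3 cut set(s).
Fire suppression does not activate [OR]: union of children's cut sets → 5 cut set(s).
Minimal cut sets: {Forward smoke detector fails, Outboard agent cylinder malfunctions, Release solenoid stuck, Upper heat detector offline}; {Forward smoke detector fails, Outboard agent cylinder malfunctions, Outboard manual pull offline, Release solenoid stuck}; {Reserve abort switch failed, Right control panel is out, Secondary discharge nozzle faulted, Upper release solenoid 2 degraded}; {Redundant zone module offline, Right control panel is out, Secondary discharge nozzle faulted, Upper release solenoid 2 degraded}; {Pressure switch fails, Right control panel is out, Secondary discharge nozzle faulted, Upper release solenoid 2 degraded}.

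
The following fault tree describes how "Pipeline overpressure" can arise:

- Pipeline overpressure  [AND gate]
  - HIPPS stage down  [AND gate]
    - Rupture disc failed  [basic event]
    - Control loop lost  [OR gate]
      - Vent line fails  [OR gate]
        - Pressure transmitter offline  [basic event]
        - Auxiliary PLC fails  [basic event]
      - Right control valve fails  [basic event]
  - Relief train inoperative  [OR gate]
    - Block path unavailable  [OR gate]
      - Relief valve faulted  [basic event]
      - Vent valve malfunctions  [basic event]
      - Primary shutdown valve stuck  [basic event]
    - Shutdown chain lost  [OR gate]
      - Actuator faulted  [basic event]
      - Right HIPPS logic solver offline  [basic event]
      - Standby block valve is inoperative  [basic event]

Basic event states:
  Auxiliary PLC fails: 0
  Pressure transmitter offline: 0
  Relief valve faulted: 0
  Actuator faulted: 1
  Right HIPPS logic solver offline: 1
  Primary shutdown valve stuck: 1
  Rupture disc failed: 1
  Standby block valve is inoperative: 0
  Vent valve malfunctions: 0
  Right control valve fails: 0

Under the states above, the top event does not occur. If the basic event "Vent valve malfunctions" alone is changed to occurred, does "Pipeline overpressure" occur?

Counterfactual: set "Vent valve malfunctions" to occurred.
Vent line fails [OR]: Pressure transmitter offline=not, Auxiliary PLC fails=not → no input occurs → does not occur.
Control loop lost [OR]: Vent line fails=not, Right control valve fails=not → no input occurs → does not occur.
HIPPS stage down [AND]: Rupture disc failed=occurs, Control loop lost=not → not all inputs occur → does not occur.
Block path unavailable [OR]: Relief valve faulted=not, Vent valve malfunctions=occurs, Primary shutdown valve stuck=occurs → at least one input occurs → occurs.
Shutdown chain lost [OR]: Actuator faulted=occurs, Right HIPPS logic solver offline=occurs, Standby block valve is inoperative=not → at least one input occurs → occurs.
Relief train inoperative [OR]: Block path unavailable=occurs, Shutdown chain lost=occurs → at least one input occurs → occurs.
Pipeline overpressure [AND]: HIPPS stage down=not, Relief train inoperative=occurs → not all inputs occur → does not occur.

No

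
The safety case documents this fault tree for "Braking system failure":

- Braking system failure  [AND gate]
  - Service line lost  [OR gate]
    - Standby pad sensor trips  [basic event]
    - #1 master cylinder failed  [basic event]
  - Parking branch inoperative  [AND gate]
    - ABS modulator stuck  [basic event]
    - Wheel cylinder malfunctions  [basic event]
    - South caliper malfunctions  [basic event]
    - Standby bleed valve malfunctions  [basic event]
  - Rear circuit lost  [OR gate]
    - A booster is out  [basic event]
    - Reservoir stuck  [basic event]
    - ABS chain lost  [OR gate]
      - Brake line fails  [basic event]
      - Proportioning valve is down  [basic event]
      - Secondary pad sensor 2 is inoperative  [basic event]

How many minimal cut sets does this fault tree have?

Service line lost [OR]: union of children's cut sets → 2 cut set(s).
Parking branch inoperative [AND]: one cut set from each child combined → 1 × 1 × 1 × 1 = 1 cut set(s).
ABS chain lost [OR]: union of children's cut sets → 3 cut set(s).
Rear circuit lost [OR]: union of children's cut sets → 5 cut set(s).
Braking system failure [AND]: one cut set from each child combined → 2 × 1 × 5 = 10 cut set(s).
Minimal cut sets: {A booster is out, ABS modulator stuck, South caliper malfunctions, Standby bleed valve malfunctions, Standby pad sensor trips, Wheel cylinder malfunctions}; {ABS modulator stuck, Reservoir stuck, South caliper malfunctions, Standby bleed valve malfunctions, Standby pad sensor trips, Wheel cylinder malfunctions}; {ABS modulator stuck, Brake line fails, South caliper malfunctions, Standby bleed valve malfunctions, Standby pad sensor trips, Wheel cylinder malfunctions}; {ABS modulator stuck, Proportioning valve is down, South caliper malfunctions, Standby bleed valve malfunctions, Standby pad sensor trips, Wheel cylinder malfunctions}; {ABS modulator stuck, Secondary pad sensor 2 is inoperative, South caliper malfunctions, Standby bleed valve malfunctions, Standby pad sensor trips, Wheel cylinder malfunctions}; {#1 master cylinder failed, A booster is out, ABS modulator stuck, South caliper malfunctions, Standby bleed valve malfunctions, Wheel cylinder malfunctions}; {#1 master cylinder failed, ABS modulator stuck, Reservoir stuck, South caliper malfunctions, Standby bleed valve malfunctions, Wheel cylinder malfunctions}; {#1 master cylinder failed, ABS modulator stuck, Brake line fails, South caliper malfunctions, Standby bleed valve malfunctions, Wheel cylinder malfunctions}; {#1 master cylinder failed, ABS modulator stuck, Proportioning valve is down, South caliper malfunctions, Standby bleed valve malfunctions, Wheel cylinder malfunctions}; {#1 master cylinder failed, ABS modulator stuck, Secondary pad sensor 2 is inoperative, South caliper malfunctions, Standby bleed valve malfunctions, Wheel cylinder malfunctions}.

10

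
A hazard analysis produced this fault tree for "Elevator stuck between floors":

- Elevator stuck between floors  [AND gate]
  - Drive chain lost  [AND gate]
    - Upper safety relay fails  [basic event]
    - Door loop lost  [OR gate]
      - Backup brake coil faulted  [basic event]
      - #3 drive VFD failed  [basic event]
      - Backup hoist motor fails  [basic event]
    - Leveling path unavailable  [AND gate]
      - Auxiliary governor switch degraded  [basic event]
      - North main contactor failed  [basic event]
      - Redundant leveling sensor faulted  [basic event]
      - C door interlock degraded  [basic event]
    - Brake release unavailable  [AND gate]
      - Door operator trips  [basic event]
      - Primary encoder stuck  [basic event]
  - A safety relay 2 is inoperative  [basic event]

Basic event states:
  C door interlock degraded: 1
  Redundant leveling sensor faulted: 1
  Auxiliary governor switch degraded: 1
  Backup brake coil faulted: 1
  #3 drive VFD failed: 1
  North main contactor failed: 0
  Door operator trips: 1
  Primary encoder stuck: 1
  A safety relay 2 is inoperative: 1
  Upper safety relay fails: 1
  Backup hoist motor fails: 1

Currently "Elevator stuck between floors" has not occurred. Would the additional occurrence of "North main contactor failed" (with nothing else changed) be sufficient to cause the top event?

Yes

Counterfactual: set "North main contactor failed" to occurred.
Door loop lost [OR]: Backup brake coil faulted=occurs, #3 drive VFD failed=occurs, Backup hoist motor fails=occurs → at least one input occurs → occurs.
Leveling path unavailable [AND]: Auxiliary governor switch degraded=occurs, North main contactor failed=occurs, Redundant leveling sensor faulted=occurs, C door interlock degraded=occurs → all inputs occur → occurs.
Brake release unavailable [AND]: Door operator trips=occurs, Primary encoder stuck=occurs → all inputs occur → occurs.
Drive chain lost [AND]: Upper safety relay fails=occurs, Door loop lost=occurs, Leveling path unavailable=occurs, Brake release unavailable=occurs → all inputs occur → occurs.
Elevator stuck between floors [AND]: Drive chain lost=occurs, A safety relay 2 is inoperative=occurs → all inputs occur → occurs.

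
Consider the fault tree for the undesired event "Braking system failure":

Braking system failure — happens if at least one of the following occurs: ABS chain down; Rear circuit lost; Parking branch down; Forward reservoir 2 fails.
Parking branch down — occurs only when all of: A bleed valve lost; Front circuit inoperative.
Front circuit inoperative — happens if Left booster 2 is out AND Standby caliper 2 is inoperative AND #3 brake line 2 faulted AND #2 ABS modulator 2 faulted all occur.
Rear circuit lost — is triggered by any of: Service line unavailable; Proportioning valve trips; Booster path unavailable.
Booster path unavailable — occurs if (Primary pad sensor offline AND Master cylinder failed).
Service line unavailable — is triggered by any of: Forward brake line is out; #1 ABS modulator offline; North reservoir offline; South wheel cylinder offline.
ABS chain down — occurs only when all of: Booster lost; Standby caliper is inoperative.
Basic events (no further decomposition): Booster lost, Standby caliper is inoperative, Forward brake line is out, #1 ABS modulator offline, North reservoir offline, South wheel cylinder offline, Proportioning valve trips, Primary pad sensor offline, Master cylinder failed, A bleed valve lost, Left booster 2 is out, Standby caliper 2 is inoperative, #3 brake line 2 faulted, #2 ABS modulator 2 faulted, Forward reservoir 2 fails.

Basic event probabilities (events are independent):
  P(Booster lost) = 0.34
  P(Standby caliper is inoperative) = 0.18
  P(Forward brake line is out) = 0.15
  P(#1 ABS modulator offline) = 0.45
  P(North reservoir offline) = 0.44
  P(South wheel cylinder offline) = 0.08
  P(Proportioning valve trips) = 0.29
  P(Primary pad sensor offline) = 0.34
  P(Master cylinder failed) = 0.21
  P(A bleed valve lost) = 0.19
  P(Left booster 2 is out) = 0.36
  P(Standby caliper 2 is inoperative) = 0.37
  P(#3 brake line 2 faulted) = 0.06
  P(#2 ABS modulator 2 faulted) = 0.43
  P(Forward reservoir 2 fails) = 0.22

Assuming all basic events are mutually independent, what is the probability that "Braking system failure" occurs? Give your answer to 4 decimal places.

P(ABS chain down) [AND] = 0.34 × 0.18 = 0.061200
P(Service line unavailable) [OR] = 1 − (1−0.15) × (1−0.45) × (1−0.44) × (1−0.08) = 0.759144
P(Booster path unavailable) [AND] = 0.34 × 0.21 = 0.071400
P(Rear circuit lost) [OR] = 1 − (1−0.759144) × (1−0.29) × (1−0.071400) = 0.841202
P(Front circuit inoperative) [AND] = 0.36 × 0.37 × 0.06 × 0.43 = 0.003437
P(Parking branch down) [AND] = 0.19 × 0.003437 = 0.000653
P(Braking system failure) [OR] = 1 − (1−0.061200) × (1−0.841202) × (1−0.000653) × (1−0.22) = 0.883794
Rounded to 4 decimal places: P(Braking system failure) ≈ 0.8838.

0.8838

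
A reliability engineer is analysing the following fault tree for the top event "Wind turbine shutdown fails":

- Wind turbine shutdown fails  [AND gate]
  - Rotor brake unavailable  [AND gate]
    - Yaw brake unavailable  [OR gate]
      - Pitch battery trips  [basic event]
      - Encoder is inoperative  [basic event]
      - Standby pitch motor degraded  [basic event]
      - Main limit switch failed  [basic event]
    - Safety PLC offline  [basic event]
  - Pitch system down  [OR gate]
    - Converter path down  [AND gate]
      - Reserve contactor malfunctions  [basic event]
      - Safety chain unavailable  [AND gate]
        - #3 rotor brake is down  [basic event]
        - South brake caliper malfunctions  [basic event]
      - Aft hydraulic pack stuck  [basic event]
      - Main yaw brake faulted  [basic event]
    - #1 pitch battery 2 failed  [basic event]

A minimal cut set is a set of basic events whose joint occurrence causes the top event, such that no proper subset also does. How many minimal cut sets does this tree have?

Yaw brake unavailable [OR]: union of children's cut sets → 4 cut set(s).
Rotor brake unavailable [AND]: one cut set from each child combined → 4 × 1 = 4 cut set(s).
Safety chain unavailable [AND]: one cut set from each child combined → 1 × 1 = 1 cut set(s).
Converter path down [AND]: one cut set from each child combined → 1 × 1 × 1 × 1 = 1 cut set(s).
Pitch system down [OR]: union of children's cut sets → 2 cut set(s).
Wind turbine shutdown fails [AND]: one cut set from each child combined → 4 × 2 = 8 cut set(s).
Minimal cut sets: {#3 rotor brake is down, Aft hydraulic pack stuck, Main yaw brake faulted, Pitch battery trips, Reserve contactor malfunctions, Safety PLC offline, South brake caliper malfunctions}; {#1 pitch battery 2 failed, Pitch battery trips, Safety PLC offline}; {#3 rotor brake is down, Aft hydraulic pack stuck, Encoder is inoperative, Main yaw brake faulted, Reserve contactor malfunctions, Safety PLC offline, South brake caliper malfunctions}; {#1 pitch battery 2 failed, Encoder is inoperative, Safety PLC offline}; {#3 rotor brake is down, Aft hydraulic pack stuck, Main yaw brake faulted, Reserve contactor malfunctions, Safety PLC offline, South brake caliper malfunctions, Standby pitch motor degraded}; {#1 pitch battery 2 failed, Safety PLC offline, Standby pitch motor degraded}; {#3 rotor brake is down, Aft hydraulic pack stuck, Main limit switch failed, Main yaw brake faulted, Reserve contactor malfunctions, Safety PLC offline, South brake caliper malfunctions}; {#1 pitch battery 2 failed, Main limit switch failed, Safety PLC offline}.

8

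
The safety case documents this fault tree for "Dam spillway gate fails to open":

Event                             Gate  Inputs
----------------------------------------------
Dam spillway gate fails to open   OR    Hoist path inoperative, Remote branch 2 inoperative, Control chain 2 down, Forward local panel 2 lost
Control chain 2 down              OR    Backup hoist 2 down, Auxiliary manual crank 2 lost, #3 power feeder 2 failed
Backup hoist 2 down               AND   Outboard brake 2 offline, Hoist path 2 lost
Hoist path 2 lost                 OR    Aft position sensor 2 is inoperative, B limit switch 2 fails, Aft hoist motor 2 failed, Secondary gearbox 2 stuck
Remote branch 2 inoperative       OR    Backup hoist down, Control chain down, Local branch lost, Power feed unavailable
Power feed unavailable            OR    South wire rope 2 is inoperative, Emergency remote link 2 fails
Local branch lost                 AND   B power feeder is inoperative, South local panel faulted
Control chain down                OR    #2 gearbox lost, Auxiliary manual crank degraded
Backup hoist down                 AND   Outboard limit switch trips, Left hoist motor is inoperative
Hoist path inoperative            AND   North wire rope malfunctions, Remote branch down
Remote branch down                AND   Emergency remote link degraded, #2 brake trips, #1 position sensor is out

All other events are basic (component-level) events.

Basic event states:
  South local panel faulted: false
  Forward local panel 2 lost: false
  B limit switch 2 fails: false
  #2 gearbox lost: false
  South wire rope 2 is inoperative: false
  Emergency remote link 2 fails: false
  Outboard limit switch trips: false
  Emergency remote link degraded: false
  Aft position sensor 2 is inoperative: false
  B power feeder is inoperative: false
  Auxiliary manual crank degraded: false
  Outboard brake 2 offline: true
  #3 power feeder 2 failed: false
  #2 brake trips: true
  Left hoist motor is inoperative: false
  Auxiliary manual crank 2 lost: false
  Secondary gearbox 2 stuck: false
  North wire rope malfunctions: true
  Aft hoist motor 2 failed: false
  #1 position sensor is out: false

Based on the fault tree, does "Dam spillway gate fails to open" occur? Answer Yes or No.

No

Remote branch down [AND]: Emergency remote link degraded=not, #2 brake trips=occurs, #1 position sensor is out=not → not all inputs occur → does not occur.
Hoist path inoperative [AND]: North wire rope malfunctions=occurs, Remote branch down=not → not all inputs occur → does not occur.
Backup hoist down [AND]: Outboard limit switch trips=not, Left hoist motor is inoperative=not → not all inputs occur → does not occur.
Control chain down [OR]: #2 gearbox lost=not, Auxiliary manual crank degraded=not → no input occurs → does not occur.
Local branch lost [AND]: B power feeder is inoperative=not, South local panel faulted=not → not all inputs occur → does not occur.
Power feed unavailable [OR]: South wire rope 2 is inoperative=not, Emergency remote link 2 fails=not → no input occurs → does not occur.
Remote branch 2 inoperative [OR]: Backup hoist down=not, Control chain down=not, Local branch lost=not, Power feed unavailable=not → no input occurs → does not occur.
Hoist path 2 lost [OR]: Aft position sensor 2 is inoperative=not, B limit switch 2 fails=not, Aft hoist motor 2 failed=not, Secondary gearbox 2 stuck=not → no input occurs → does not occur.
Backup hoist 2 down [AND]: Outboard brake 2 offline=occurs, Hoist path 2 lost=not → not all inputs occur → does not occur.
Control chain 2 down [OR]: Backup hoist 2 down=not, Auxiliary manual crank 2 lost=not, #3 power feeder 2 failed=not → no input occurs → does not occur.
Dam spillway gate fails to open [OR]: Hoist path inoperative=not, Remote branch 2 inoperative=not, Control chain 2 down=not, Forward local panel 2 lost=not → no input occurs → does not occur.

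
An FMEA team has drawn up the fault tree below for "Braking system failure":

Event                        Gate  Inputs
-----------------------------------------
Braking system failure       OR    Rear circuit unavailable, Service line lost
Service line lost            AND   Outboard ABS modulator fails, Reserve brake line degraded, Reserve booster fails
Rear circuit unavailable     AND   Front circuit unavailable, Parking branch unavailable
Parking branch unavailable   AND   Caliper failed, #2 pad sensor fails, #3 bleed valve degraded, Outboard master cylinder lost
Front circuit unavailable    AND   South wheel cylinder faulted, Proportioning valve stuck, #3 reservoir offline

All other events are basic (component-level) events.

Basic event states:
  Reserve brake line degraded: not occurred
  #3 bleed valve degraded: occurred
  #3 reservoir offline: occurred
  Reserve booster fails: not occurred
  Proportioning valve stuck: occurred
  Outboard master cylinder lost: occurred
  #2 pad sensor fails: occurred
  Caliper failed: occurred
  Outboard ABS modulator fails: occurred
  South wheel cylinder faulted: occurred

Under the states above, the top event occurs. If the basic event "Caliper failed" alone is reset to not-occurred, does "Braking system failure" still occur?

Counterfactual: set "Caliper failed" to not occurred.
Front circuit unavailable [AND]: South wheel cylinder faulted=occurs, Proportioning valve stuck=occurs, #3 reservoir offline=occurs → all inputs occur → occurs.
Parking branch unavailable [AND]: Caliper failed=not, #2 pad sensor fails=occurs, #3 bleed valve degraded=occurs, Outboard master cylinder lost=occurs → not all inputs occur → does not occur.
Rear circuit unavailable [AND]: Front circuit unavailable=occurs, Parking branch unavailable=not → not all inputs occur → does not occur.
Service line lost [AND]: Outboard ABS modulator fails=occurs, Reserve brake line degraded=not, Reserve booster fails=not → not all inputs occur → does not occur.
Braking system failure [OR]: Rear circuit unavailable=not, Service line lost=not → no input occurs → does not occur.

No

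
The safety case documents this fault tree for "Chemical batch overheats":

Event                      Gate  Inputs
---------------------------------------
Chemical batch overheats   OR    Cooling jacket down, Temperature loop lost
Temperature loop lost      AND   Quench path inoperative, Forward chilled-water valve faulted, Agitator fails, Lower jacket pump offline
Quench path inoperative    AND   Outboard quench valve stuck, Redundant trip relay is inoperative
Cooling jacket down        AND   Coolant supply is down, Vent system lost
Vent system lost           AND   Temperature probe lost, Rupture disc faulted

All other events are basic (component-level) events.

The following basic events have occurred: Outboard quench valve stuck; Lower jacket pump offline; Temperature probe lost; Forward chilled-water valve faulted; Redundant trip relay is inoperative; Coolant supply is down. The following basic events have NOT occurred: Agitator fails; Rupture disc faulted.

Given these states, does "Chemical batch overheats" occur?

No

Vent system lost [AND]: Temperature probe lost=occurs, Rupture disc faulted=not → not all inputs occur → does not occur.
Cooling jacket down [AND]: Coolant supply is down=occurs, Vent system lost=not → not all inputs occur → does not occur.
Quench path inoperative [AND]: Outboard quench valve stuck=occurs, Redundant trip relay is inoperative=occurs → all inputs occur → occurs.
Temperature loop lost [AND]: Quench path inoperative=occurs, Forward chilled-water valve faulted=occurs, Agitator fails=not, Lower jacket pump offline=occurs → not all inputs occur → does not occur.
Chemical batch overheats [OR]: Cooling jacket down=not, Temperature loop lost=not → no input occurs → does not occur.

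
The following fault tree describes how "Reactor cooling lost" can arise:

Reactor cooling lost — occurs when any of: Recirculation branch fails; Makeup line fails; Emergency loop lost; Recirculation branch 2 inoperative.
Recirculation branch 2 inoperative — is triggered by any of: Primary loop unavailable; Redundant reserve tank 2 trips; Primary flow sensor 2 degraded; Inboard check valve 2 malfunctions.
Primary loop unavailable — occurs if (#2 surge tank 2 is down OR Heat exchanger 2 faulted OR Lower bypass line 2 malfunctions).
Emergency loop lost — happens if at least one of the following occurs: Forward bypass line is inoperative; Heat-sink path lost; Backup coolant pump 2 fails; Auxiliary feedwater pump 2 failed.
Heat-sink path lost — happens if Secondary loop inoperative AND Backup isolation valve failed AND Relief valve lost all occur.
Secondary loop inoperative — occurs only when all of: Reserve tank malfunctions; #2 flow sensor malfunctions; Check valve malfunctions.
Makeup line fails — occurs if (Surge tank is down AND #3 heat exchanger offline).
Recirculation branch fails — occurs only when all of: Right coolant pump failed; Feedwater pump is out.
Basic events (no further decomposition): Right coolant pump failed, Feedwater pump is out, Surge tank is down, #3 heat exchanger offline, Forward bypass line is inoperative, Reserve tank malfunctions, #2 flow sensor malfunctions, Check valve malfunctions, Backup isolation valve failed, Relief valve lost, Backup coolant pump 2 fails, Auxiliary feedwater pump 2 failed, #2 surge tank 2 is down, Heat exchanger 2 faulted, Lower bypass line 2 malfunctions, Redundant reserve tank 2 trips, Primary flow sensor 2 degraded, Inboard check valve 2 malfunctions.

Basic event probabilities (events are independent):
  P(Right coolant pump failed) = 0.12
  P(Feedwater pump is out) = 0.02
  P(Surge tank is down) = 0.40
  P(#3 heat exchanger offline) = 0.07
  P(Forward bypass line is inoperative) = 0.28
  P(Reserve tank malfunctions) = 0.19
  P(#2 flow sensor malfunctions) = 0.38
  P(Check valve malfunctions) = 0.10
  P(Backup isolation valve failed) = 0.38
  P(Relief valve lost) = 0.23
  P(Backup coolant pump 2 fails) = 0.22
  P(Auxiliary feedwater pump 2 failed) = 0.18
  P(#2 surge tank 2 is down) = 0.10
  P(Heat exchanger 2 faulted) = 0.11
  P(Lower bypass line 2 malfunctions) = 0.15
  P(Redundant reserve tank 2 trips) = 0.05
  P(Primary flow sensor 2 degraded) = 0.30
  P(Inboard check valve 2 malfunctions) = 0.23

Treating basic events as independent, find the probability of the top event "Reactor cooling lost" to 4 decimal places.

0.8444

P(Recirculation branch fails) [AND] = 0.12 × 0.02 = 0.002400
P(Makeup line fails) [AND] = 0.40 × 0.07 = 0.028000
P(Secondary loop inoperative) [AND] = 0.19 × 0.38 × 0.10 = 0.007220
P(Heat-sink path lost) [AND] = 0.007220 × 0.38 × 0.23 = 0.000631
P(Emergency loop lost) [OR] = 1 − (1−0.28) × (1−0.000631) × (1−0.22) × (1−0.18) = 0.539779
P(Primary loop unavailable) [OR] = 1 − (1−0.10) × (1−0.11) × (1−0.15) = 0.319150
P(Recirculation branch 2 inoperative) [OR] = 1 − (1−0.319150) × (1−0.05) × (1−0.30) × (1−0.23) = 0.651371
P(Reactor cooling lost) [OR] = 1 − (1−0.002400) × (1−0.028000) × (1−0.539779) × (1−0.651371) = 0.844420
Rounded to 4 decimal places: P(Reactor cooling lost) ≈ 0.8444.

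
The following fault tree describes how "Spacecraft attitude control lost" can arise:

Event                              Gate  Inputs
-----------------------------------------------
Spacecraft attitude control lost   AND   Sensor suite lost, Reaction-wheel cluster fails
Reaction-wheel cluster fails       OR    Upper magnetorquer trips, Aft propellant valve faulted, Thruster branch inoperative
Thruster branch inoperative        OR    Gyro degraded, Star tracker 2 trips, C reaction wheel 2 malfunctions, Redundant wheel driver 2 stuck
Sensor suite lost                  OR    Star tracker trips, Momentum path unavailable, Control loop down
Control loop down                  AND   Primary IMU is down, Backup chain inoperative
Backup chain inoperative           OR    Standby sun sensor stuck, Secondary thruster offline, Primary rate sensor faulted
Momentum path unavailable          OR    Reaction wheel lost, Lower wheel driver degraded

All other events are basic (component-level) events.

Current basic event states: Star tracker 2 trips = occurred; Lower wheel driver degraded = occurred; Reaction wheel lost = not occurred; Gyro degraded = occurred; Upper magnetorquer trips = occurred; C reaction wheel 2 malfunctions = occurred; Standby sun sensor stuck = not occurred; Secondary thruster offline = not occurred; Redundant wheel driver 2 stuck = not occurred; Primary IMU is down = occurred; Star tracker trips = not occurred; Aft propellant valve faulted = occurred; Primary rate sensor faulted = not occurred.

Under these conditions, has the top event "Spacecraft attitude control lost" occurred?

Yes

Momentum path unavailable [OR]: Reaction wheel lost=not, Lower wheel driver degraded=occurs → at least one input occurs → occurs.
Backup chain inoperative [OR]: Standby sun sensor stuck=not, Secondary thruster offline=not, Primary rate sensor faulted=not → no input occurs → does not occur.
Control loop down [AND]: Primary IMU is down=occurs, Backup chain inoperative=not → not all inputs occur → does not occur.
Sensor suite lost [OR]: Star tracker trips=not, Momentum path unavailable=occurs, Control loop down=not → at least one input occurs → occurs.
Thruster branch inoperative [OR]: Gyro degraded=occurs, Star tracker 2 trips=occurs, C reaction wheel 2 malfunctions=occurs, Redundant wheel driver 2 stuck=not → at least one input occurs → occurs.
Reaction-wheel cluster fails [OR]: Upper magnetorquer trips=occurs, Aft propellant valve faulted=occurs, Thruster branch inoperative=occurs → at least one input occurs → occurs.
Spacecraft attitude control lost [AND]: Sensor suite lost=occurs, Reaction-wheel cluster fails=occurs → all inputs occur → occurs.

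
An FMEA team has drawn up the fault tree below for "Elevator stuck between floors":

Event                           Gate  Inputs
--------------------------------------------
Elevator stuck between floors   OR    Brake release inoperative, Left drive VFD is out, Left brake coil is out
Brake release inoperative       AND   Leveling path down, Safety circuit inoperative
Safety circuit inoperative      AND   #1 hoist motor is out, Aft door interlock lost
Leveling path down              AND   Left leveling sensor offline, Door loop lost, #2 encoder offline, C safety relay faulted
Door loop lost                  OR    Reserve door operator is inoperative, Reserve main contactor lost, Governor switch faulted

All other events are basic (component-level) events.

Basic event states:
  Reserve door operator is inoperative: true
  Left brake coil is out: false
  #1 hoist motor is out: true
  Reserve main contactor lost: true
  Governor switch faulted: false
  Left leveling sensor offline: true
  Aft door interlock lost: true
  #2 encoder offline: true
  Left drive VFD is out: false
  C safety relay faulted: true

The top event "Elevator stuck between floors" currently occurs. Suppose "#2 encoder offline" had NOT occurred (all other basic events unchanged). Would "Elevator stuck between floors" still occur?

No

Counterfactual: set "#2 encoder offline" to not occurred.
Door loop lost [OR]: Reserve door operator is inoperative=occurs, Reserve main contactor lost=occurs, Governor switch faulted=not → at least one input occurs → occurs.
Leveling path down [AND]: Left leveling sensor offline=occurs, Door loop lost=occurs, #2 encoder offline=not, C safety relay faulted=occurs → not all inputs occur → does not occur.
Safety circuit inoperative [AND]: #1 hoist motor is out=occurs, Aft door interlock lost=occurs → all inputs occur → occurs.
Brake release inoperative [AND]: Leveling path down=not, Safety circuit inoperative=occurs → not all inputs occur → does not occur.
Elevator stuck between floors [OR]: Brake release inoperative=not, Left drive VFD is out=not, Left brake coil is out=not → no input occurs → does not occur.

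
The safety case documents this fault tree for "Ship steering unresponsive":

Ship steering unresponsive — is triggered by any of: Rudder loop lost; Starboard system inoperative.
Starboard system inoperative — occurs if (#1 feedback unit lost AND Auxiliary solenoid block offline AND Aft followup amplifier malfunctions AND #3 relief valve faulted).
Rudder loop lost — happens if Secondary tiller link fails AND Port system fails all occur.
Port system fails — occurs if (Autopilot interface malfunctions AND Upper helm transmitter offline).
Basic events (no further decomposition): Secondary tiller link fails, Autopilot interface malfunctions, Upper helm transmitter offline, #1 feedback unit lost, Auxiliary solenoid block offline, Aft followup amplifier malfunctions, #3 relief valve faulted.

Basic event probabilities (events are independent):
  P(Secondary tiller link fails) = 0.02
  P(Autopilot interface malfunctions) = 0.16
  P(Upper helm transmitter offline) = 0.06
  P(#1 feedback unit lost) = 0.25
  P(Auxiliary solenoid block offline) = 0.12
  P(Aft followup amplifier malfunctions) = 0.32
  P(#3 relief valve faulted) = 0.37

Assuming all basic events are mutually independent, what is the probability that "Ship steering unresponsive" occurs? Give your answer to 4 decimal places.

P(Port system fails) [AND] = 0.16 × 0.06 = 0.009600
P(Rudder loop lost) [AND] = 0.02 × 0.009600 = 0.000192
P(Starboard system inoperative) [AND] = 0.25 × 0.12 × 0.32 × 0.37 = 0.003552
P(Ship steering unresponsive) [OR] = 1 − (1−0.000192) × (1−0.003552) = 0.003743
Rounded to 4 decimal places: P(Ship steering unresponsive) ≈ 0.0037.

0.0037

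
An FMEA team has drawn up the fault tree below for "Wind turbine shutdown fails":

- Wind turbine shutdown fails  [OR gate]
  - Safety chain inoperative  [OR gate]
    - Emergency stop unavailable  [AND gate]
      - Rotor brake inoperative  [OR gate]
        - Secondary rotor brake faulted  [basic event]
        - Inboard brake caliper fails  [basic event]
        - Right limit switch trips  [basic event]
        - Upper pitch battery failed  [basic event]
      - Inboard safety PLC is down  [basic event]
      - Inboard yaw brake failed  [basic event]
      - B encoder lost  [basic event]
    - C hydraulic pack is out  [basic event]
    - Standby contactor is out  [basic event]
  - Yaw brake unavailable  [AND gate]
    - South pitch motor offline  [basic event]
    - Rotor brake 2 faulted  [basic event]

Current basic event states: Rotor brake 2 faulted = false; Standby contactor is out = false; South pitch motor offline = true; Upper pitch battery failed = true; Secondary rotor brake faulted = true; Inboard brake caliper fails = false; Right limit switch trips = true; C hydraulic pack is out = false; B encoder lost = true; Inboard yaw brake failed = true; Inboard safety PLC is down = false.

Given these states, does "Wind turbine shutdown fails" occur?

No

Rotor brake inoperative [OR]: Secondary rotor brake faulted=occurs, Inboard brake caliper fails=not, Right limit switch trips=occurs, Upper pitch battery failed=occurs → at least one input occurs → occurs.
Emergency stop unavailable [AND]: Rotor brake inoperative=occurs, Inboard safety PLC is down=not, Inboard yaw brake failed=occurs, B encoder lost=occurs → not all inputs occur → does not occur.
Safety chain inoperative [OR]: Emergency stop unavailable=not, C hydraulic pack is out=not, Standby contactor is out=not → no input occurs → does not occur.
Yaw brake unavailable [AND]: South pitch motor offline=occurs, Rotor brake 2 faulted=not → not all inputs occur → does not occur.
Wind turbine shutdown fails [OR]: Safety chain inoperative=not, Yaw brake unavailable=not → no input occurs → does not occur.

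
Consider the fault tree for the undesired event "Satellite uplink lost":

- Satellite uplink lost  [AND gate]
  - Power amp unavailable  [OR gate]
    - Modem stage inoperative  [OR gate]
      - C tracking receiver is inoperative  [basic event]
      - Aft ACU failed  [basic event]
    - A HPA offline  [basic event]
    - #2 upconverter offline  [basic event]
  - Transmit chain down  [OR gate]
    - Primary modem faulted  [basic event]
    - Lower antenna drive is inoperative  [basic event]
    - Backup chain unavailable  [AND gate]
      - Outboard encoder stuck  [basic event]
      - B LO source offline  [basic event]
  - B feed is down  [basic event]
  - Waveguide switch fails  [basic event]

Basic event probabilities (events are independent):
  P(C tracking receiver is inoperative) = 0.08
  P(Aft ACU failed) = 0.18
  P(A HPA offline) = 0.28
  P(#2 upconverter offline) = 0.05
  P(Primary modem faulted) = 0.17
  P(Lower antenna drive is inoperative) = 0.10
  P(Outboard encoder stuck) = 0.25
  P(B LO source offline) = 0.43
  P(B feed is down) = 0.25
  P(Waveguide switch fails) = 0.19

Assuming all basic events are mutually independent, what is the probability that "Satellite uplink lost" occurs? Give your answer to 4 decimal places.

0.0077

P(Modem stage inoperative) [OR] = 1 − (1−0.08) × (1−0.18) = 0.245600
P(Power amp unavailable) [OR] = 1 − (1−0.245600) × (1−0.28) × (1−0.05) = 0.483990
P(Backup chain unavailable) [AND] = 0.25 × 0.43 = 0.107500
P(Transmit chain down) [OR] = 1 − (1−0.17) × (1−0.10) × (1−0.107500) = 0.333303
P(Satellite uplink lost) [AND] = 0.483990 × 0.333303 × 0.25 × 0.19 = 0.007662
Rounded to 4 decimal places: P(Satellite uplink lost) ≈ 0.0077.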